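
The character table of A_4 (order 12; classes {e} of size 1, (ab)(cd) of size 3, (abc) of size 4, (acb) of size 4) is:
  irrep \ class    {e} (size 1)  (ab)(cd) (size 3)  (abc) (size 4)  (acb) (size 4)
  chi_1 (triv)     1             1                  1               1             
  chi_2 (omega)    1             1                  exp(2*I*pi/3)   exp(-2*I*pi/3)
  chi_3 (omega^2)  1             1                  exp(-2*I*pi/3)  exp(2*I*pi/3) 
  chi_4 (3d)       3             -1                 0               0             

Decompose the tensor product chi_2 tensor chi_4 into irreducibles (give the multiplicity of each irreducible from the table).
chi_2 tensor chi_4 = chi_4 (all other irreducibles have multiplicity 0).

Working: The character of a tensor product is the pointwise product (chi_2 * chi_4)(C) = chi_2(C) * chi_4(C):
  {e}: (1)*(3), (ab)(cd): (1)*(-1), (abc): (exp(2*I*pi/3))*(0), (acb): (exp(-2*I*pi/3))*(0)
so (chi_2 * chi_4) takes values
  {e} -> 3, (ab)(cd) -> -1, (abc) -> 0, (acb) -> 0.
Now take the inner product of this character with each irreducible chi from the table, <chi_2*chi_4, chi> = (1/12) sum_C |C| (chi_2*chi_4)(C) conj(chi(C)):
  <chi_2*chi_4, chi_1> = (1/12)[1*(3)*conj(1) + 3*(-1)*conj(1) + 4*(0)*conj(1) + 4*(0)*conj(1)]
      = (1/12)[(3) + (-3) + (0) + (0)] = 0/12 = 0
  <chi_2*chi_4, chi_2> = (1/12)[1*(3)*conj(1) + 3*(-1)*conj(1) + 4*(0)*conj(exp(2*I*pi/3)) + 4*(0)*conj(exp(-2*I*pi/3))]
      = (1/12)[(3) + (-3) + (0) + (0)] = 0/12 = 0
  <chi_2*chi_4, chi_3> = (1/12)[1*(3)*conj(1) + 3*(-1)*conj(1) + 4*(0)*conj(exp(-2*I*pi/3)) + 4*(0)*conj(exp(2*I*pi/3))]
      = (1/12)[(3) + (-3) + (0) + (0)] = 0/12 = 0
  <chi_2*chi_4, chi_4> = (1/12)[1*(3)*conj(3) + 3*(-1)*conj(-1) + 4*(0)*conj(0) + 4*(0)*conj(0)]
      = (1/12)[(9) + (3) + (0) + (0)] = 12/12 = 1
(Exp terms are combined using exp(i*s)*conj(exp(i*t)) = exp(i*(s-t)), and sums of them are collapsed using the identity that for every m > 1 the m distinct m-th roots of unity sum to 0, e.g. 1 + exp(2*I*pi/3) + exp(-2*I*pi/3) = 0.)
Hence the multiplicities are chi_4: 1. Dimension check: dim(chi_2)*dim(chi_4) = 1*3 = 3 and sum (mult * dim) = 1*3 = 3.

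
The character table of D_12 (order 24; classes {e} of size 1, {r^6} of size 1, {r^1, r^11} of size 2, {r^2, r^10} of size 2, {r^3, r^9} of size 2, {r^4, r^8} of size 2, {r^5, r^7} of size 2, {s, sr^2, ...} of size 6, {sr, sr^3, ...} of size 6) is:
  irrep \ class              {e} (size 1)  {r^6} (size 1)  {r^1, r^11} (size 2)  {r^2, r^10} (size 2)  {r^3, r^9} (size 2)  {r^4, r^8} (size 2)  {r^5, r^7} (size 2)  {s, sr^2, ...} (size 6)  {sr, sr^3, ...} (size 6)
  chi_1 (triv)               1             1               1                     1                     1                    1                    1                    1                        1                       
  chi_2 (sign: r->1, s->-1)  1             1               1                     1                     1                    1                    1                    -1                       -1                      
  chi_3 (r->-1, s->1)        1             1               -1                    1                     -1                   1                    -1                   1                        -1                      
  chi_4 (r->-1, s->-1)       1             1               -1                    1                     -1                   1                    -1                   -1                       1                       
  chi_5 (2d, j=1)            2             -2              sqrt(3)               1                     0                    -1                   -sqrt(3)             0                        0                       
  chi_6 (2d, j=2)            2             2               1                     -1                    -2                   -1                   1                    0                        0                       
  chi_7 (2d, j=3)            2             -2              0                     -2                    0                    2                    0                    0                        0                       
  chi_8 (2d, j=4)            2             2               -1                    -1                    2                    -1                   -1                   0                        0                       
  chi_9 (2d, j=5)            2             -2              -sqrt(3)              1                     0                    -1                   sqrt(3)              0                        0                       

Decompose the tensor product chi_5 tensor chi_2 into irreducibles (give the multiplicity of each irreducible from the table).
chi_5 tensor chi_2 = chi_5 (all other irreducibles have multiplicity 0).

Justification: The character of a tensor product is the pointwise product (chi_5 * chi_2)(C) = chi_5(C) * chi_2(C):
  {e}: (2)*(1), {r^6}: (-2)*(1), {r^1, r^11}: (sqrt(3))*(1), {r^2, r^10}: (1)*(1), {r^3, r^9}: (0)*(1), {r^4, r^8}: (-1)*(1), {r^5, r^7}: (-sqrt(3))*(1), {s, sr^2, ...}: (0)*(-1), {sr, sr^3, ...}: (0)*(-1)
so (chi_5 * chi_2) takes values
  {e} -> 2, {r^6} -> -2, {r^1, r^11} -> sqrt(3), {r^2, r^10} -> 1, {r^3, r^9} -> 0, {r^4, r^8} -> -1, {r^5, r^7} -> -sqrt(3), {s, sr^2, ...} -> 0, {sr, sr^3, ...} -> 0.
Now take the inner product of this character with each irreducible chi from the table, <chi_5*chi_2, chi> = (1/24) sum_C |C| (chi_5*chi_2)(C) conj(chi(C)):
  <chi_5*chi_2, chi_1> = (1/24)[1*(2)*conj(1) + 1*(-2)*conj(1) + 2*(sqrt(3))*conj(1) + 2*(1)*conj(1) + 2*(0)*conj(1) + 2*(-1)*conj(1) + 2*(-sqrt(3))*conj(1) + 6*(0)*conj(1) + 6*(0)*conj(1)]
      = (1/24)[(2) + (-2) + (2*sqrt(3)) + (2) + (0) + (-2) + (-2*sqrt(3)) + (0) + (0)] = 0/24 = 0
  <chi_5*chi_2, chi_2> = (1/24)[1*(2)*conj(1) + 1*(-2)*conj(1) + 2*(sqrt(3))*conj(1) + 2*(1)*conj(1) + 2*(0)*conj(1) + 2*(-1)*conj(1) + 2*(-sqrt(3))*conj(1) + 6*(0)*conj(-1) + 6*(0)*conj(-1)]
      = (1/24)[(2) + (-2) + (2*sqrt(3)) + (2) + (0) + (-2) + (-2*sqrt(3)) + (0) + (0)] = 0/24 = 0
  <chi_5*chi_2, chi_3> = (1/24)[1*(2)*conj(1) + 1*(-2)*conj(1) + 2*(sqrt(3))*conj(-1) + 2*(1)*conj(1) + 2*(0)*conj(-1) + 2*(-1)*conj(1) + 2*(-sqrt(3))*conj(-1) + 6*(0)*conj(1) + 6*(0)*conj(-1)]
      = (1/24)[(2) + (-2) + (-2*sqrt(3)) + (2) + (0) + (-2) + (2*sqrt(3)) + (0) + (0)] = 0/24 = 0
  <chi_5*chi_2, chi_4> = (1/24)[1*(2)*conj(1) + 1*(-2)*conj(1) + 2*(sqrt(3))*conj(-1) + 2*(1)*conj(1) + 2*(0)*conj(-1) + 2*(-1)*conj(1) + 2*(-sqrt(3))*conj(-1) + 6*(0)*conj(-1) + 6*(0)*conj(1)]
      = (1/24)[(2) + (-2) + (-2*sqrt(3)) + (2) + (0) + (-2) + (2*sqrt(3)) + (0) + (0)] = 0/24 = 0
  <chi_5*chi_2, chi_5> = (1/24)[1*(2)*conj(2) + 1*(-2)*conj(-2) + 2*(sqrt(3))*conj(sqrt(3)) + 2*(1)*conj(1) + 2*(0)*conj(0) + 2*(-1)*conj(-1) + 2*(-sqrt(3))*conj(-sqrt(3)) + 6*(0)*conj(0) + 6*(0)*conj(0)]
      = (1/24)[(4) + (4) + (6) + (2) + (0) + (2) + (6) + (0) + (0)] = 24/24 = 1
  <chi_5*chi_2, chi_6> = (1/24)[1*(2)*conj(2) + 1*(-2)*conj(2) + 2*(sqrt(3))*conj(1) + 2*(1)*conj(-1) + 2*(0)*conj(-2) + 2*(-1)*conj(-1) + 2*(-sqrt(3))*conj(1) + 6*(0)*conj(0) + 6*(0)*conj(0)]
      = (1/24)[(4) + (-4) + (2*sqrt(3)) + (-2) + (0) + (2) + (-2*sqrt(3)) + (0) + (0)] = 0/24 = 0
  <chi_5*chi_2, chi_7> = (1/24)[1*(2)*conj(2) + 1*(-2)*conj(-2) + 2*(sqrt(3))*conj(0) + 2*(1)*conj(-2) + 2*(0)*conj(0) + 2*(-1)*conj(2) + 2*(-sqrt(3))*conj(0) + 6*(0)*conj(0) + 6*(0)*conj(0)]
      = (1/24)[(4) + (4) + (0) + (-4) + (0) + (-4) + (0) + (0) + (0)] = 0/24 = 0
  <chi_5*chi_2, chi_8> = (1/24)[1*(2)*conj(2) + 1*(-2)*conj(2) + 2*(sqrt(3))*conj(-1) + 2*(1)*conj(-1) + 2*(0)*conj(2) + 2*(-1)*conj(-1) + 2*(-sqrt(3))*conj(-1) + 6*(0)*conj(0) + 6*(0)*conj(0)]
      = (1/24)[(4) + (-4) + (-2*sqrt(3)) + (-2) + (0) + (2) + (2*sqrt(3)) + (0) + (0)] = 0/24 = 0
  <chi_5*chi_2, chi_9> = (1/24)[1*(2)*conj(2) + 1*(-2)*conj(-2) + 2*(sqrt(3))*conj(-sqrt(3)) + 2*(1)*conj(1) + 2*(0)*conj(0) + 2*(-1)*conj(-1) + 2*(-sqrt(3))*conj(sqrt(3)) + 6*(0)*conj(0) + 6*(0)*conj(0)]
      = (1/24)[(4) + (4) + (-6) + (2) + (0) + (2) + (-6) + (0) + (0)] = 0/24 = 0
Hence the multiplicities are chi_5: 1. Dimension check: dim(chi_5)*dim(chi_2) = 2*1 = 2 and sum (mult * dim) = 1*2 = 2.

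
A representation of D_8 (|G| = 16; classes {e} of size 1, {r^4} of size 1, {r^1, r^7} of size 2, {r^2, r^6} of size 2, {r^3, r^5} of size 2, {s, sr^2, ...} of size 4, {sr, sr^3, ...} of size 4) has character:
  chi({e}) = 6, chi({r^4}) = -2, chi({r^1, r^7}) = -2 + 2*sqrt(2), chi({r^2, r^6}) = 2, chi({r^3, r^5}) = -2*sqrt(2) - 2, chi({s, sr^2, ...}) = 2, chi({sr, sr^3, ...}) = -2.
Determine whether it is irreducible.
Not irreducible (reducible): <chi, chi> = 8 > 1.

<chi, chi> = (1/|G|) sum_C |C| * |chi(C)|^2 = (1/16)[1*|6|^2 + 1*|-2|^2 + 2*|-2 + 2*sqrt(2)|^2 + 2*|2|^2 + 2*|-2*sqrt(2) - 2|^2 + 4*|2|^2 + 4*|-2|^2]
  = (1/16)[(36) + (4) + (24 - 16*sqrt(2)) + (8) + (16*sqrt(2) + 24) + (16) + (16)] = 128/16 = 8.
A character is irreducible iff <chi, chi> = 1, so this representation is reducible.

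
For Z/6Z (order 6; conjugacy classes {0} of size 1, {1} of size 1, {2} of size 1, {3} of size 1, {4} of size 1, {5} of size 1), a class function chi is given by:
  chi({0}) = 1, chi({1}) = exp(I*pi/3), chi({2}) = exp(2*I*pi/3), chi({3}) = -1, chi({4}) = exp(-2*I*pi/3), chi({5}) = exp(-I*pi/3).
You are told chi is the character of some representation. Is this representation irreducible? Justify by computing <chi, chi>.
Irreducible: <chi, chi> = 1.

Argument: <chi, chi> = (1/|G|) sum_C |C| * |chi(C)|^2 = (1/6)[1*|1|^2 + 1*|exp(I*pi/3)|^2 + 1*|exp(2*I*pi/3)|^2 + 1*|-1|^2 + 1*|exp(-2*I*pi/3)|^2 + 1*|exp(-I*pi/3)|^2]
  = (1/6)[(1) + (1) + (1) + (1) + (1) + (1)] = 6/6 = 1.
(Exp terms are combined using exp(i*s)*conj(exp(i*t)) = exp(i*(s-t)), and sums of them are collapsed using the identity that for every m > 1 the m distinct m-th roots of unity sum to 0, e.g. 1 + exp(2*I*pi/3) + exp(-2*I*pi/3) = 0.)
A character is irreducible iff <chi, chi> = 1, so this representation is irreducible.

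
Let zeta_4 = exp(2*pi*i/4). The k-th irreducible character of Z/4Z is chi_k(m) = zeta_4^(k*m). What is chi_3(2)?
chi_3(2) = zeta_4^6 = -1

Solution. chi_3(2) = zeta_4^(3*2) = zeta_4^6. Since zeta_4^4 = 1, this equals zeta_4^2 = exp(2*pi*i*2/4) = -1.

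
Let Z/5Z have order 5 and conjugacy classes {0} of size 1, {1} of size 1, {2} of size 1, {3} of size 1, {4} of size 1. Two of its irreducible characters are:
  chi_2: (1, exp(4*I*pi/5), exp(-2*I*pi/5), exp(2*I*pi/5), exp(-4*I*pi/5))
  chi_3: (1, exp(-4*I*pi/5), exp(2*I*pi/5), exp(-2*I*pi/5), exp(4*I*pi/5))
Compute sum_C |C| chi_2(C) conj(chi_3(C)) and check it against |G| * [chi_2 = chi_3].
Sum = 0; so <chi_2, chi_3> = 0 (distinct irreducibles are orthogonal).

Argument: Compute term by term over conjugacy classes (|C| * chi_2(C) * conj(chi_3(C))):
  1*(1)*conj(1) + 1*(exp(4*I*pi/5))*conj(exp(-4*I*pi/5)) + 1*(exp(-2*I*pi/5))*conj(exp(2*I*pi/5)) + 1*(exp(2*I*pi/5))*conj(exp(-2*I*pi/5)) + 1*(exp(-4*I*pi/5))*conj(exp(4*I*pi/5))
  = (1) + (exp(-2*I*pi/5)) + (exp(-4*I*pi/5)) + (exp(4*I*pi/5)) + (exp(2*I*pi/5))
  = 0.
(Exp terms are combined using exp(i*s)*conj(exp(i*t)) = exp(i*(s-t)), and sums of them are collapsed using the identity that for every m > 1 the m distinct m-th roots of unity sum to 0, e.g. 1 + exp(2*I*pi/3) + exp(-2*I*pi/3) = 0.)
Dividing by |G| = 5 gives 0/5 = 0, matching the row-orthogonality relation <chi_2, chi_3> = [chi_2 = chi_3].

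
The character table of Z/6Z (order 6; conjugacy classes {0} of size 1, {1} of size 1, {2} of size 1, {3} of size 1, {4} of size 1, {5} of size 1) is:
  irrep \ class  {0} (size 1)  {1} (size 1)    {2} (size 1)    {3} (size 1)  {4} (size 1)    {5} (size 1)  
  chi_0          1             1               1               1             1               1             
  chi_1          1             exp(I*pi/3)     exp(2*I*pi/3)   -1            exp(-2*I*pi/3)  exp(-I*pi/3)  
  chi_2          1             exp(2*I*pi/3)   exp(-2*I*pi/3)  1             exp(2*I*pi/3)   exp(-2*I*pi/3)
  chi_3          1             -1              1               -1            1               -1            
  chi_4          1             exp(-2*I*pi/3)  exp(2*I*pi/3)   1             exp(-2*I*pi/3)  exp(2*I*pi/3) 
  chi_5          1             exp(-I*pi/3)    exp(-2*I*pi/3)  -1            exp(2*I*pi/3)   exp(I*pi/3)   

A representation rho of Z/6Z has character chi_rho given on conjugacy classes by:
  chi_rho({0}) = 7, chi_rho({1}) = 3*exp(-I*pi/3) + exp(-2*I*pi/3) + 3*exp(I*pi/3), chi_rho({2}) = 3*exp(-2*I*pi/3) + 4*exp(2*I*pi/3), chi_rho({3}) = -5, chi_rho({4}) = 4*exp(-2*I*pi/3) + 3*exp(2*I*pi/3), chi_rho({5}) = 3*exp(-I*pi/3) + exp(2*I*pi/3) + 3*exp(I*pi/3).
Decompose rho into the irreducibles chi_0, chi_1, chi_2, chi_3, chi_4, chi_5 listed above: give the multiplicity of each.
Multiplicities: chi_0: 0, chi_1: 3, chi_2: 0, chi_3: 0, chi_4: 1, chi_5: 3.

Reasoning: Use <chi_rho, chi> = (1/|G|) sum_C |C| * chi_rho(C) * conj(chi(C)) with |G| = 6 for each irreducible chi in the table:
  <chi_rho, chi_0> = (1/6)[1*(7)*conj(1) + 1*(3*exp(-I*pi/3) + exp(-2*I*pi/3) + 3*exp(I*pi/3))*conj(1) + 1*(3*exp(-2*I*pi/3) + 4*exp(2*I*pi/3))*conj(1) + 1*(-5)*conj(1) + 1*(4*exp(-2*I*pi/3) + 3*exp(2*I*pi/3))*conj(1) + 1*(3*exp(-I*pi/3) + exp(2*I*pi/3) + 3*exp(I*pi/3))*conj(1)]
      = (1/6)[(7) + (3*exp(-I*pi/3) + exp(-2*I*pi/3) + 3*exp(I*pi/3)) + (3*exp(-2*I*pi/3) + 4*exp(2*I*pi/3)) + (-5) + (4*exp(-2*I*pi/3) + 3*exp(2*I*pi/3)) + (3*exp(-I*pi/3) + exp(2*I*pi/3) + 3*exp(I*pi/3))] = 0/6 = 0
  <chi_rho, chi_1> = (1/6)[1*(7)*conj(1) + 1*(3*exp(-I*pi/3) + exp(-2*I*pi/3) + 3*exp(I*pi/3))*conj(exp(I*pi/3)) + 1*(3*exp(-2*I*pi/3) + 4*exp(2*I*pi/3))*conj(exp(2*I*pi/3)) + 1*(-5)*conj(-1) + 1*(4*exp(-2*I*pi/3) + 3*exp(2*I*pi/3))*conj(exp(-2*I*pi/3)) + 1*(3*exp(-I*pi/3) + exp(2*I*pi/3) + 3*exp(I*pi/3))*conj(exp(-I*pi/3))]
      = (1/6)[(7) + (2 + 3*exp(-2*I*pi/3)) + (4 + 3*exp(2*I*pi/3)) + (5) + (4 + 3*exp(-2*I*pi/3)) + (2 + 3*exp(2*I*pi/3))] = 18/6 = 3
  <chi_rho, chi_2> = (1/6)[1*(7)*conj(1) + 1*(3*exp(-I*pi/3) + exp(-2*I*pi/3) + 3*exp(I*pi/3))*conj(exp(2*I*pi/3)) + 1*(3*exp(-2*I*pi/3) + 4*exp(2*I*pi/3))*conj(exp(-2*I*pi/3)) + 1*(-5)*conj(1) + 1*(4*exp(-2*I*pi/3) + 3*exp(2*I*pi/3))*conj(exp(2*I*pi/3)) + 1*(3*exp(-I*pi/3) + exp(2*I*pi/3) + 3*exp(I*pi/3))*conj(exp(-2*I*pi/3))]
      = (1/6)[(7) + (-3 + 3*exp(-I*pi/3) + exp(2*I*pi/3)) + (3 + 4*exp(-2*I*pi/3)) + (-5) + (3 + 4*exp(2*I*pi/3)) + (-3 + exp(-2*I*pi/3) + 3*exp(I*pi/3))] = 0/6 = 0
  <chi_rho, chi_3> = (1/6)[1*(7)*conj(1) + 1*(3*exp(-I*pi/3) + exp(-2*I*pi/3) + 3*exp(I*pi/3))*conj(-1) + 1*(3*exp(-2*I*pi/3) + 4*exp(2*I*pi/3))*conj(1) + 1*(-5)*conj(-1) + 1*(4*exp(-2*I*pi/3) + 3*exp(2*I*pi/3))*conj(1) + 1*(3*exp(-I*pi/3) + exp(2*I*pi/3) + 3*exp(I*pi/3))*conj(-1)]
      = (1/6)[(7) + (-3*exp(I*pi/3) - exp(-2*I*pi/3) - 3*exp(-I*pi/3)) + (3*exp(-2*I*pi/3) + 4*exp(2*I*pi/3)) + (5) + (4*exp(-2*I*pi/3) + 3*exp(2*I*pi/3)) + (-3*exp(I*pi/3) - exp(2*I*pi/3) - 3*exp(-I*pi/3))] = 0/6 = 0
  <chi_rho, chi_4> = (1/6)[1*(7)*conj(1) + 1*(3*exp(-I*pi/3) + exp(-2*I*pi/3) + 3*exp(I*pi/3))*conj(exp(-2*I*pi/3)) + 1*(3*exp(-2*I*pi/3) + 4*exp(2*I*pi/3))*conj(exp(2*I*pi/3)) + 1*(-5)*conj(1) + 1*(4*exp(-2*I*pi/3) + 3*exp(2*I*pi/3))*conj(exp(-2*I*pi/3)) + 1*(3*exp(-I*pi/3) + exp(2*I*pi/3) + 3*exp(I*pi/3))*conj(exp(2*I*pi/3))]
      = (1/6)[(7) + (-2 + 3*exp(I*pi/3)) + (4 + 3*exp(2*I*pi/3)) + (-5) + (4 + 3*exp(-2*I*pi/3)) + (-2 + 3*exp(-I*pi/3))] = 6/6 = 1
  <chi_rho, chi_5> = (1/6)[1*(7)*conj(1) + 1*(3*exp(-I*pi/3) + exp(-2*I*pi/3) + 3*exp(I*pi/3))*conj(exp(-I*pi/3)) + 1*(3*exp(-2*I*pi/3) + 4*exp(2*I*pi/3))*conj(exp(-2*I*pi/3)) + 1*(-5)*conj(-1) + 1*(4*exp(-2*I*pi/3) + 3*exp(2*I*pi/3))*conj(exp(2*I*pi/3)) + 1*(3*exp(-I*pi/3) + exp(2*I*pi/3) + 3*exp(I*pi/3))*conj(exp(I*pi/3))]
      = (1/6)[(7) + (3 + exp(-I*pi/3) + 3*exp(2*I*pi/3)) + (3 + 4*exp(-2*I*pi/3)) + (5) + (3 + 4*exp(2*I*pi/3)) + (3 + 3*exp(-2*I*pi/3) + exp(I*pi/3))] = 18/6 = 3
(Exp terms are combined using exp(i*s)*conj(exp(i*t)) = exp(i*(s-t)), and sums of them are collapsed using the identity that for every m > 1 the m distinct m-th roots of unity sum to 0, e.g. 1 + exp(2*I*pi/3) + exp(-2*I*pi/3) = 0.)
Dimension check: dim(rho) = sum (mult * dim) = 0*1 + 3*1 + 0*1 + 0*1 + 1*1 + 3*1 = 7 = chi_rho(e) = 7.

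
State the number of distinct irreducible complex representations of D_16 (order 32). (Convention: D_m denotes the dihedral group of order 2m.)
11

Working: The number of irreducible complex representations of a finite group equals its number of conjugacy classes. D_16 has 11 conjugacy classes (n/2 + 3 for n even), so D_16 (order 32) has exactly 11 irreducible complex representations.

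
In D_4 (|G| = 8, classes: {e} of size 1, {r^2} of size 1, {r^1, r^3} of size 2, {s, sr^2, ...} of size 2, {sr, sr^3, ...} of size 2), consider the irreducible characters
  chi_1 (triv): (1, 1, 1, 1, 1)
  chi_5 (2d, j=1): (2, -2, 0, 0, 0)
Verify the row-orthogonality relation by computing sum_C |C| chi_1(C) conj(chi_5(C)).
Sum = 0; so <chi_1, chi_5> = 0 (distinct irreducibles are orthogonal).

Why: Compute term by term over conjugacy classes (|C| * chi_1(C) * conj(chi_5(C))):
  1*(1)*conj(2) + 1*(1)*conj(-2) + 2*(1)*conj(0) + 2*(1)*conj(0) + 2*(1)*conj(0)
  = (2) + (-2) + (0) + (0) + (0)
  = 0.
Dividing by |G| = 8 gives 0/8 = 0, matching the row-orthogonality relation <chi_1, chi_5> = [chi_1 = chi_5].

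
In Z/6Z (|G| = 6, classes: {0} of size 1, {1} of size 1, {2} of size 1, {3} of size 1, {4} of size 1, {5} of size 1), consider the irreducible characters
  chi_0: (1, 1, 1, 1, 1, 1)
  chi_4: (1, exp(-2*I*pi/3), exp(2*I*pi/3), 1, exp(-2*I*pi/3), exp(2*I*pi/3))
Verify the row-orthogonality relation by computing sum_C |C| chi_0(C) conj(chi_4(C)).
Sum = 0; so <chi_0, chi_4> = 0 (distinct irreducibles are orthogonal).

Explanation: Compute term by term over conjugacy classes (|C| * chi_0(C) * conj(chi_4(C))):
  1*(1)*conj(1) + 1*(1)*conj(exp(-2*I*pi/3)) + 1*(1)*conj(exp(2*I*pi/3)) + 1*(1)*conj(1) + 1*(1)*conj(exp(-2*I*pi/3)) + 1*(1)*conj(exp(2*I*pi/3))
  = (1) + (exp(2*I*pi/3)) + (exp(-2*I*pi/3)) + (1) + (exp(2*I*pi/3)) + (exp(-2*I*pi/3))
  = 0.
(Exp terms are combined using exp(i*s)*conj(exp(i*t)) = exp(i*(s-t)), and sums of them are collapsed using the identity that for every m > 1 the m distinct m-th roots of unity sum to 0, e.g. 1 + exp(2*I*pi/3) + exp(-2*I*pi/3) = 0.)
Dividing by |G| = 6 gives 0/6 = 0, matching the row-orthogonality relation <chi_0, chi_4> = [chi_0 = chi_4].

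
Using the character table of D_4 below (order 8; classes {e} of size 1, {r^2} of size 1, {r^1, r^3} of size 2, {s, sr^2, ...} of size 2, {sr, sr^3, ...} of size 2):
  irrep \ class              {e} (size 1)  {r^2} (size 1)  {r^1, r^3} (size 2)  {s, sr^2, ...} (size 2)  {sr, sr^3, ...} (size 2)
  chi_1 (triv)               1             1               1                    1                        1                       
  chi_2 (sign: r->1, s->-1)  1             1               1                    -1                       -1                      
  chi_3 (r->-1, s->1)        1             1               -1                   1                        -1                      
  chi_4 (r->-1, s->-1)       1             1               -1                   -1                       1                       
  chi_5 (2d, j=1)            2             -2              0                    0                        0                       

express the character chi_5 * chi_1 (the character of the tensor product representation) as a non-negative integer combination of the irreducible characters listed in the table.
chi_5 tensor chi_1 = chi_5 (all other irreducibles have multiplicity 0).

The character of a tensor product is the pointwise product (chi_5 * chi_1)(C) = chi_5(C) * chi_1(C):
  {e}: (2)*(1), {r^2}: (-2)*(1), {r^1, r^3}: (0)*(1), {s, sr^2, ...}: (0)*(1), {sr, sr^3, ...}: (0)*(1)
so (chi_5 * chi_1) takes values
  {e} -> 2, {r^2} -> -2, {r^1, r^3} -> 0, {s, sr^2, ...} -> 0, {sr, sr^3, ...} -> 0.
Now take the inner product of this character with each irreducible chi from the table, <chi_5*chi_1, chi> = (1/8) sum_C |C| (chi_5*chi_1)(C) conj(chi(C)):
  <chi_5*chi_1, chi_1> = (1/8)[1*(2)*conj(1) + 1*(-2)*conj(1) + 2*(0)*conj(1) + 2*(0)*conj(1) + 2*(0)*conj(1)]
      = (1/8)[(2) + (-2) + (0) + (0) + (0)] = 0/8 = 0
  <chi_5*chi_1, chi_2> = (1/8)[1*(2)*conj(1) + 1*(-2)*conj(1) + 2*(0)*conj(1) + 2*(0)*conj(-1) + 2*(0)*conj(-1)]
      = (1/8)[(2) + (-2) + (0) + (0) + (0)] = 0/8 = 0
  <chi_5*chi_1, chi_3> = (1/8)[1*(2)*conj(1) + 1*(-2)*conj(1) + 2*(0)*conj(-1) + 2*(0)*conj(1) + 2*(0)*conj(-1)]
      = (1/8)[(2) + (-2) + (0) + (0) + (0)] = 0/8 = 0
  <chi_5*chi_1, chi_4> = (1/8)[1*(2)*conj(1) + 1*(-2)*conj(1) + 2*(0)*conj(-1) + 2*(0)*conj(-1) + 2*(0)*conj(1)]
      = (1/8)[(2) + (-2) + (0) + (0) + (0)] = 0/8 = 0
  <chi_5*chi_1, chi_5> = (1/8)[1*(2)*conj(2) + 1*(-2)*conj(-2) + 2*(0)*conj(0) + 2*(0)*conj(0) + 2*(0)*conj(0)]
      = (1/8)[(4) + (4) + (0) + (0) + (0)] = 8/8 = 1
Hence the multiplicities are chi_5: 1. Dimension check: dim(chi_5)*dim(chi_1) = 2*1 = 2 and sum (mult * dim) = 1*2 = 2.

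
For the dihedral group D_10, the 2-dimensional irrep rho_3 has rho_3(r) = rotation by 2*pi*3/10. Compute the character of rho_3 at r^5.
chi_{rho_3}(r^5) = 2*cos(2*pi*3*5/10) = -2

Reasoning: rho_3(r^5) is rotation by angle 2*pi*3*5/10, whose trace is 2*cos(2*pi*3*5/10) = -2.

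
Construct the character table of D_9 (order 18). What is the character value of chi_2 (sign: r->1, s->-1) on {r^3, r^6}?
Conjugacy classes: {e} of size 1, {r^1, r^8} of size 2, {r^2, r^7} of size 2, {r^3, r^6} of size 2, {r^4, r^5} of size 2, {s, sr, ..., sr^8} of size 9.
Character table:
  irrep \ class              {e} (size 1)  {r^1, r^8} (size 2)  {r^2, r^7} (size 2)  {r^3, r^6} (size 2)  {r^4, r^5} (size 2)  {s, sr, ..., sr^8} (size 9)
  chi_1 (triv)               1             1                    1                    1                    1                    1                          
  chi_2 (sign: r->1, s->-1)  1             1                    1                    1                    1                    -1                         
  chi_3 (2d, j=1)            2             2*cos(2*pi/9)        2*cos(4*pi/9)        -1                   -2*cos(pi/9)         0                          
  chi_4 (2d, j=2)            2             2*cos(4*pi/9)        -2*cos(pi/9)         -1                   2*cos(2*pi/9)        0                          
  chi_5 (2d, j=3)            2             -1                   -1                   2                    -1                   0                          
  chi_6 (2d, j=4)            2             -2*cos(pi/9)         2*cos(2*pi/9)        -1                   2*cos(4*pi/9)        0                          

Spot check: chi_2 (sign: r->1, s->-1) on {r^3, r^6} = 1.

Solution. D_9 has order 2*9 = 18 with 6 conjugacy classes, hence 6 irreducibles. Sum of squared dims 1 + 1 + 4 + 4 + 4 + 4 = 18 = |G|. Linear characters come from the abelianisation; the 2-dimensional irreps have character r^k -> 2*cos(2*pi*j*k/9), reflections -> 0.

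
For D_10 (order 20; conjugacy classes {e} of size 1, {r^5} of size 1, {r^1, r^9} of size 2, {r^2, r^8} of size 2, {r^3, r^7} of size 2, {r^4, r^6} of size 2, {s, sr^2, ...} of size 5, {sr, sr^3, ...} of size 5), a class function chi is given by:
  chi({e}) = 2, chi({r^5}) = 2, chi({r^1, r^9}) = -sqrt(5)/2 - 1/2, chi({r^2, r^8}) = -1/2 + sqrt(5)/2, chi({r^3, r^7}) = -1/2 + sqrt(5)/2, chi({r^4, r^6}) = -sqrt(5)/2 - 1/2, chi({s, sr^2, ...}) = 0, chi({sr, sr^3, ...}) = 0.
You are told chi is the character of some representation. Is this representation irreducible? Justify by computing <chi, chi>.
Irreducible: <chi, chi> = 1.

Solution. <chi, chi> = (1/|G|) sum_C |C| * |chi(C)|^2 = (1/20)[1*|2|^2 + 1*|2|^2 + 2*|-sqrt(5)/2 - 1/2|^2 + 2*|-1/2 + sqrt(5)/2|^2 + 2*|-1/2 + sqrt(5)/2|^2 + 2*|-sqrt(5)/2 - 1/2|^2 + 5*|0|^2 + 5*|0|^2]
  = (1/20)[(4) + (4) + (sqrt(5) + 3) + (3 - sqrt(5)) + (3 - sqrt(5)) + (sqrt(5) + 3) + (0) + (0)] = 20/20 = 1.
A character is irreducible iff <chi, chi> = 1, so this representation is irreducible.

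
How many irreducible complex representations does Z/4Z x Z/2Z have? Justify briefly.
8

Details: The number of irreducible complex representations of a finite group equals its number of conjugacy classes. Z/4Z x Z/2Z is abelian of order 8, so every element is its own conjugacy class: 8 classes, so Z/4Z x Z/2Z (order 8) has exactly 8 irreducible complex representations.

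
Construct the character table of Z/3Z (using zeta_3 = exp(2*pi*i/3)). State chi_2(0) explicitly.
Character table of Z/3Z (irreps indexed chi_0,...,chi_2 with chi_k(m) = zeta_3^(k*m), zeta_3 = exp(2*pi*i/3)):
  irrep \ class  {0} (size 1)  {1} (size 1)    {2} (size 1)  
  chi_0          1             1               1             
  chi_1          1             exp(2*I*pi/3)   exp(-2*I*pi/3)
  chi_2          1             exp(-2*I*pi/3)  exp(2*I*pi/3) 

Spot check: chi_2(0) = zeta_3^(2*0) = zeta_3^0 = 1.

Derivation: Z/3Z is abelian, so all 3 irreducible complex representations are 1-dimensional. They are given by chi_k(m) = zeta_3^(k*m) for k = 0,...,2. Row orthogonality: sum_m chi_k(m) conj(chi_l(m)) = 3 * [k = l].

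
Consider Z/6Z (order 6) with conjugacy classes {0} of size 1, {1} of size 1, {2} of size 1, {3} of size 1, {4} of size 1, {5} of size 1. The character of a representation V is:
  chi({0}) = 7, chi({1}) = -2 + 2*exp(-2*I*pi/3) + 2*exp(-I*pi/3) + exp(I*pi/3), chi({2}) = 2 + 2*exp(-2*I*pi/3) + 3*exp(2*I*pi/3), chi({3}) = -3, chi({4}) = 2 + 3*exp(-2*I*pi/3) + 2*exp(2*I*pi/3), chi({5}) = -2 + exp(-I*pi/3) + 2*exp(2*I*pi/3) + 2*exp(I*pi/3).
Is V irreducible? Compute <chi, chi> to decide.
Not irreducible (reducible): <chi, chi> = 13 > 1.

Explanation: <chi, chi> = (1/|G|) sum_C |C| * |chi(C)|^2 = (1/6)[1*|7|^2 + 1*|-2 + 2*exp(-2*I*pi/3) + 2*exp(-I*pi/3) + exp(I*pi/3)|^2 + 1*|2 + 2*exp(-2*I*pi/3) + 3*exp(2*I*pi/3)|^2 + 1*|-3|^2 + 1*|2 + 3*exp(-2*I*pi/3) + 2*exp(2*I*pi/3)|^2 + 1*|-2 + exp(-I*pi/3) + 2*exp(2*I*pi/3) + 2*exp(I*pi/3)|^2]
  = (1/6)[(49) + (9) + (1) + (9) + (1) + (9)] = 78/6 = 13.
(Exp terms are combined using exp(i*s)*conj(exp(i*t)) = exp(i*(s-t)), and sums of them are collapsed using the identity that for every m > 1 the m distinct m-th roots of unity sum to 0, e.g. 1 + exp(2*I*pi/3) + exp(-2*I*pi/3) = 0.)
A character is irreducible iff <chi, chi> = 1, so this representation is reducible.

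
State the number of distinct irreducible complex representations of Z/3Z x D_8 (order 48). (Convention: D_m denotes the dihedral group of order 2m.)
21

Solution. The number of irreducible complex representations of a finite group equals its number of conjugacy classes. For a direct product, #classes(G x H) = #classes(G) * #classes(H). Z/3Z has 3 classes (abelian), D_8 has 7 classes, so 3 * 7 = 21, so Z/3Z x D_8 (order 48) has exactly 21 irreducible complex representations.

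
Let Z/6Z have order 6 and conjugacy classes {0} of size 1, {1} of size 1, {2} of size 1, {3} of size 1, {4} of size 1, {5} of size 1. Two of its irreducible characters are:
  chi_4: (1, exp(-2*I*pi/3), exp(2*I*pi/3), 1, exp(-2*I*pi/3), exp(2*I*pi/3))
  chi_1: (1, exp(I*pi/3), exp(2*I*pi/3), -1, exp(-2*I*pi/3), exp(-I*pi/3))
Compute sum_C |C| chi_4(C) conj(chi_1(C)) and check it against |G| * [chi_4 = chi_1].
Sum = 0; so <chi_4, chi_1> = 0 (distinct irreducibles are orthogonal).

Solution. Compute term by term over conjugacy classes (|C| * chi_4(C) * conj(chi_1(C))):
  1*(1)*conj(1) + 1*(exp(-2*I*pi/3))*conj(exp(I*pi/3)) + 1*(exp(2*I*pi/3))*conj(exp(2*I*pi/3)) + 1*(1)*conj(-1) + 1*(exp(-2*I*pi/3))*conj(exp(-2*I*pi/3)) + 1*(exp(2*I*pi/3))*conj(exp(-I*pi/3))
  = (1) + (-1) + (1) + (-1) + (1) + (-1)
  = 0.
(Exp terms are combined using exp(i*s)*conj(exp(i*t)) = exp(i*(s-t)), and sums of them are collapsed using the identity that for every m > 1 the m distinct m-th roots of unity sum to 0, e.g. 1 + exp(2*I*pi/3) + exp(-2*I*pi/3) = 0.)
Dividing by |G| = 6 gives 0/6 = 0, matching the row-orthogonality relation <chi_4, chi_1> = [chi_4 = chi_1].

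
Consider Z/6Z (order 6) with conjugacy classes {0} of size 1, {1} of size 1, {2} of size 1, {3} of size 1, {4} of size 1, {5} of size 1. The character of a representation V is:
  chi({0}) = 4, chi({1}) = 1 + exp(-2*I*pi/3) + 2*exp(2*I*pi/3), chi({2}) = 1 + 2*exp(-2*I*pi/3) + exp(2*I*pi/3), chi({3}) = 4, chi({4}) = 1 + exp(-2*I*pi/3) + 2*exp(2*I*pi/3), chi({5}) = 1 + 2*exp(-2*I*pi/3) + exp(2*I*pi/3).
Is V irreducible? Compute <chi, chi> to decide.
Not irreducible (reducible): <chi, chi> = 6 > 1.

Working: <chi, chi> = (1/|G|) sum_C |C| * |chi(C)|^2 = (1/6)[1*|4|^2 + 1*|1 + exp(-2*I*pi/3) + 2*exp(2*I*pi/3)|^2 + 1*|1 + 2*exp(-2*I*pi/3) + exp(2*I*pi/3)|^2 + 1*|4|^2 + 1*|1 + exp(-2*I*pi/3) + 2*exp(2*I*pi/3)|^2 + 1*|1 + 2*exp(-2*I*pi/3) + exp(2*I*pi/3)|^2]
  = (1/6)[(16) + (1) + (1) + (16) + (1) + (1)] = 36/6 = 6.
(Exp terms are combined using exp(i*s)*conj(exp(i*t)) = exp(i*(s-t)), and sums of them are collapsed using the identity that for every m > 1 the m distinct m-th roots of unity sum to 0, e.g. 1 + exp(2*I*pi/3) + exp(-2*I*pi/3) = 0.)
A character is irreducible iff <chi, chi> = 1, so this representation is reducible.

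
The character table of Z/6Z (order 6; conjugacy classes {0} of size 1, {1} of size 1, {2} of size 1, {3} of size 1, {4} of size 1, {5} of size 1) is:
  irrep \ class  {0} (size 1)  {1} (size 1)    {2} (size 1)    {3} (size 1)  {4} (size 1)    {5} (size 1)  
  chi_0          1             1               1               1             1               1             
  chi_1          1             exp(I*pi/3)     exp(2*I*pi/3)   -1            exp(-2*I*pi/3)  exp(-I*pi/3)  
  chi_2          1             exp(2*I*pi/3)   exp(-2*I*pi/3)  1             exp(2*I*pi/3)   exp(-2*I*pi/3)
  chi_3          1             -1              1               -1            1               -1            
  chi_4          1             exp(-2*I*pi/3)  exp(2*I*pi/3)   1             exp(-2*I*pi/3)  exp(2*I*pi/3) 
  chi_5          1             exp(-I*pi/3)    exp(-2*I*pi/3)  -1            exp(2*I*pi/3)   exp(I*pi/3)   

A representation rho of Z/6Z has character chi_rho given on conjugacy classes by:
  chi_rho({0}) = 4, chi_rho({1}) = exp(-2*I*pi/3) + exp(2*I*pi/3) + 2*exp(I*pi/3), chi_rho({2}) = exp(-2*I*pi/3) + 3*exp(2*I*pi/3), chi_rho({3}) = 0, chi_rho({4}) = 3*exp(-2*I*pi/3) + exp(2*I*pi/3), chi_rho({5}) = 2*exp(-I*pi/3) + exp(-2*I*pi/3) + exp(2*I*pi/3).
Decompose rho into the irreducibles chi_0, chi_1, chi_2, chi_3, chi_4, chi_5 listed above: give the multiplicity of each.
Multiplicities: chi_0: 0, chi_1: 2, chi_2: 1, chi_3: 0, chi_4: 1, chi_5: 0.

Why: Use <chi_rho, chi> = (1/|G|) sum_C |C| * chi_rho(C) * conj(chi(C)) with |G| = 6 for each irreducible chi in the table:
  <chi_rho, chi_0> = (1/6)[1*(4)*conj(1) + 1*(exp(-2*I*pi/3) + exp(2*I*pi/3) + 2*exp(I*pi/3))*conj(1) + 1*(exp(-2*I*pi/3) + 3*exp(2*I*pi/3))*conj(1) + 1*(0)*conj(1) + 1*(3*exp(-2*I*pi/3) + exp(2*I*pi/3))*conj(1) + 1*(2*exp(-I*pi/3) + exp(-2*I*pi/3) + exp(2*I*pi/3))*conj(1)]
      = (1/6)[(4) + (exp(-2*I*pi/3) + exp(2*I*pi/3) + 2*exp(I*pi/3)) + (exp(-2*I*pi/3) + 3*exp(2*I*pi/3)) + (0) + (3*exp(-2*I*pi/3) + exp(2*I*pi/3)) + (2*exp(-I*pi/3) + exp(-2*I*pi/3) + exp(2*I*pi/3))] = 0/6 = 0
  <chi_rho, chi_1> = (1/6)[1*(4)*conj(1) + 1*(exp(-2*I*pi/3) + exp(2*I*pi/3) + 2*exp(I*pi/3))*conj(exp(I*pi/3)) + 1*(exp(-2*I*pi/3) + 3*exp(2*I*pi/3))*conj(exp(2*I*pi/3)) + 1*(0)*conj(-1) + 1*(3*exp(-2*I*pi/3) + exp(2*I*pi/3))*conj(exp(-2*I*pi/3)) + 1*(2*exp(-I*pi/3) + exp(-2*I*pi/3) + exp(2*I*pi/3))*conj(exp(-I*pi/3))]
      = (1/6)[(4) + (1 + exp(I*pi/3)) + (3 + exp(2*I*pi/3)) + (0) + (3 + exp(-2*I*pi/3)) + (1 + exp(-I*pi/3))] = 12/6 = 2
  <chi_rho, chi_2> = (1/6)[1*(4)*conj(1) + 1*(exp(-2*I*pi/3) + exp(2*I*pi/3) + 2*exp(I*pi/3))*conj(exp(2*I*pi/3)) + 1*(exp(-2*I*pi/3) + 3*exp(2*I*pi/3))*conj(exp(-2*I*pi/3)) + 1*(0)*conj(1) + 1*(3*exp(-2*I*pi/3) + exp(2*I*pi/3))*conj(exp(2*I*pi/3)) + 1*(2*exp(-I*pi/3) + exp(-2*I*pi/3) + exp(2*I*pi/3))*conj(exp(-2*I*pi/3))]
      = (1/6)[(4) + (1 + 2*exp(-I*pi/3) + exp(2*I*pi/3)) + (1 + 3*exp(-2*I*pi/3)) + (0) + (1 + 3*exp(2*I*pi/3)) + (1 + exp(-2*I*pi/3) + 2*exp(I*pi/3))] = 6/6 = 1
  <chi_rho, chi_3> = (1/6)[1*(4)*conj(1) + 1*(exp(-2*I*pi/3) + exp(2*I*pi/3) + 2*exp(I*pi/3))*conj(-1) + 1*(exp(-2*I*pi/3) + 3*exp(2*I*pi/3))*conj(1) + 1*(0)*conj(-1) + 1*(3*exp(-2*I*pi/3) + exp(2*I*pi/3))*conj(1) + 1*(2*exp(-I*pi/3) + exp(-2*I*pi/3) + exp(2*I*pi/3))*conj(-1)]
      = (1/6)[(4) + (-2*exp(I*pi/3) - exp(2*I*pi/3) - exp(-2*I*pi/3)) + (exp(-2*I*pi/3) + 3*exp(2*I*pi/3)) + (0) + (3*exp(-2*I*pi/3) + exp(2*I*pi/3)) + (-exp(2*I*pi/3) - exp(-2*I*pi/3) - 2*exp(-I*pi/3))] = 0/6 = 0
  <chi_rho, chi_4> = (1/6)[1*(4)*conj(1) + 1*(exp(-2*I*pi/3) + exp(2*I*pi/3) + 2*exp(I*pi/3))*conj(exp(-2*I*pi/3)) + 1*(exp(-2*I*pi/3) + 3*exp(2*I*pi/3))*conj(exp(2*I*pi/3)) + 1*(0)*conj(1) + 1*(3*exp(-2*I*pi/3) + exp(2*I*pi/3))*conj(exp(-2*I*pi/3)) + 1*(2*exp(-I*pi/3) + exp(-2*I*pi/3) + exp(2*I*pi/3))*conj(exp(2*I*pi/3))]
      = (1/6)[(4) + (-1 + exp(-2*I*pi/3)) + (3 + exp(2*I*pi/3)) + (0) + (3 + exp(-2*I*pi/3)) + (-1 + exp(2*I*pi/3))] = 6/6 = 1
  <chi_rho, chi_5> = (1/6)[1*(4)*conj(1) + 1*(exp(-2*I*pi/3) + exp(2*I*pi/3) + 2*exp(I*pi/3))*conj(exp(-I*pi/3)) + 1*(exp(-2*I*pi/3) + 3*exp(2*I*pi/3))*conj(exp(-2*I*pi/3)) + 1*(0)*conj(-1) + 1*(3*exp(-2*I*pi/3) + exp(2*I*pi/3))*conj(exp(2*I*pi/3)) + 1*(2*exp(-I*pi/3) + exp(-2*I*pi/3) + exp(2*I*pi/3))*conj(exp(I*pi/3))]
      = (1/6)[(4) + (-1 + exp(-I*pi/3) + 2*exp(2*I*pi/3)) + (1 + 3*exp(-2*I*pi/3)) + (0) + (1 + 3*exp(2*I*pi/3)) + (-1 + 2*exp(-2*I*pi/3) + exp(I*pi/3))] = 0/6 = 0
(Exp terms are combined using exp(i*s)*conj(exp(i*t)) = exp(i*(s-t)), and sums of them are collapsed using the identity that for every m > 1 the m distinct m-th roots of unity sum to 0, e.g. 1 + exp(2*I*pi/3) + exp(-2*I*pi/3) = 0.)
Dimension check: dim(rho) = sum (mult * dim) = 0*1 + 2*1 + 1*1 + 0*1 + 1*1 + 0*1 = 4 = chi_rho(e) = 4.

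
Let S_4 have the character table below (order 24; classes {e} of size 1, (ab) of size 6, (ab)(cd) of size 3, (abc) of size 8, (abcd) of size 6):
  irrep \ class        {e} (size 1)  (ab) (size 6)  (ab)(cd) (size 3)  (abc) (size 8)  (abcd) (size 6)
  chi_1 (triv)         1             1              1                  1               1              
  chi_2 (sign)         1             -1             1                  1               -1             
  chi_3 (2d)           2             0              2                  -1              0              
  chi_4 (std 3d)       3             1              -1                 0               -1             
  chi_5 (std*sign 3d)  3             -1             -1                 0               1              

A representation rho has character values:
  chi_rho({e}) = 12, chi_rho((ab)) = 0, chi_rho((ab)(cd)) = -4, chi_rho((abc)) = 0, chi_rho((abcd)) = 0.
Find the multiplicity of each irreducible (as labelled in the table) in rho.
Multiplicities: chi_1: 0, chi_2: 0, chi_3: 0, chi_4: 2, chi_5: 2.

Working: Use <chi_rho, chi> = (1/|G|) sum_C |C| * chi_rho(C) * conj(chi(C)) with |G| = 24 for each irreducible chi in the table:
  <chi_rho, chi_1> = (1/24)[1*(12)*conj(1) + 6*(0)*conj(1) + 3*(-4)*conj(1) + 8*(0)*conj(1) + 6*(0)*conj(1)]
      = (1/24)[(12) + (0) + (-12) + (0) + (0)] = 0/24 = 0
  <chi_rho, chi_2> = (1/24)[1*(12)*conj(1) + 6*(0)*conj(-1) + 3*(-4)*conj(1) + 8*(0)*conj(1) + 6*(0)*conj(-1)]
      = (1/24)[(12) + (0) + (-12) + (0) + (0)] = 0/24 = 0
  <chi_rho, chi_3> = (1/24)[1*(12)*conj(2) + 6*(0)*conj(0) + 3*(-4)*conj(2) + 8*(0)*conj(-1) + 6*(0)*conj(0)]
      = (1/24)[(24) + (0) + (-24) + (0) + (0)] = 0/24 = 0
  <chi_rho, chi_4> = (1/24)[1*(12)*conj(3) + 6*(0)*conj(1) + 3*(-4)*conj(-1) + 8*(0)*conj(0) + 6*(0)*conj(-1)]
      = (1/24)[(36) + (0) + (12) + (0) + (0)] = 48/24 = 2
  <chi_rho, chi_5> = (1/24)[1*(12)*conj(3) + 6*(0)*conj(-1) + 3*(-4)*conj(-1) + 8*(0)*conj(0) + 6*(0)*conj(1)]
      = (1/24)[(36) + (0) + (12) + (0) + (0)] = 48/24 = 2
Dimension check: dim(rho) = sum (mult * dim) = 0*1 + 0*1 + 0*2 + 2*3 + 2*3 = 12 = chi_rho(e) = 12.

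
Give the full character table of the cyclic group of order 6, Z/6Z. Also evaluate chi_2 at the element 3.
Character table of Z/6Z (irreps indexed chi_0,...,chi_5 with chi_k(m) = zeta_6^(k*m), zeta_6 = exp(2*pi*i/6)):
  irrep \ class  {0} (size 1)  {1} (size 1)    {2} (size 1)    {3} (size 1)  {4} (size 1)    {5} (size 1)  
  chi_0          1             1               1               1             1               1             
  chi_1          1             exp(I*pi/3)     exp(2*I*pi/3)   -1            exp(-2*I*pi/3)  exp(-I*pi/3)  
  chi_2          1             exp(2*I*pi/3)   exp(-2*I*pi/3)  1             exp(2*I*pi/3)   exp(-2*I*pi/3)
  chi_3          1             -1              1               -1            1               -1            
  chi_4          1             exp(-2*I*pi/3)  exp(2*I*pi/3)   1             exp(-2*I*pi/3)  exp(2*I*pi/3) 
  chi_5          1             exp(-I*pi/3)    exp(-2*I*pi/3)  -1            exp(2*I*pi/3)   exp(I*pi/3)   

Spot check: chi_2(3) = zeta_6^(2*3) = zeta_6^6 = 1.

Derivation: Z/6Z is abelian, so all 6 irreducible complex representations are 1-dimensional. They are given by chi_k(m) = zeta_6^(k*m) for k = 0,...,5. Row orthogonality: sum_m chi_k(m) conj(chi_l(m)) = 6 * [k = l].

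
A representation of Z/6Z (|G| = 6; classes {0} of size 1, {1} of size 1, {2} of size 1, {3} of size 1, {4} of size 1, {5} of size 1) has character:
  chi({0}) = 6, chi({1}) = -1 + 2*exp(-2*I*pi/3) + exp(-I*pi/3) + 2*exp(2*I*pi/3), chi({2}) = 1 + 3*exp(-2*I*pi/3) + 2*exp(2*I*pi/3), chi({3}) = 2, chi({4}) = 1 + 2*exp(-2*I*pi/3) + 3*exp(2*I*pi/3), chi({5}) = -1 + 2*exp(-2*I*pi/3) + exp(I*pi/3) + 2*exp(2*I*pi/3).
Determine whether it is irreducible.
Not irreducible (reducible): <chi, chi> = 10 > 1.

Working: <chi, chi> = (1/|G|) sum_C |C| * |chi(C)|^2 = (1/6)[1*|6|^2 + 1*|-1 + 2*exp(-2*I*pi/3) + exp(-I*pi/3) + 2*exp(2*I*pi/3)|^2 + 1*|1 + 3*exp(-2*I*pi/3) + 2*exp(2*I*pi/3)|^2 + 1*|2|^2 + 1*|1 + 2*exp(-2*I*pi/3) + 3*exp(2*I*pi/3)|^2 + 1*|-1 + 2*exp(-2*I*pi/3) + exp(I*pi/3) + 2*exp(2*I*pi/3)|^2]
  = (1/6)[(36) + (7) + (3) + (4) + (3) + (7)] = 60/6 = 10.
(Exp terms are combined using exp(i*s)*conj(exp(i*t)) = exp(i*(s-t)), and sums of them are collapsed using the identity that for every m > 1 the m distinct m-th roots of unity sum to 0, e.g. 1 + exp(2*I*pi/3) + exp(-2*I*pi/3) = 0.)
A character is irreducible iff <chi, chi> = 1, so this representation is reducible.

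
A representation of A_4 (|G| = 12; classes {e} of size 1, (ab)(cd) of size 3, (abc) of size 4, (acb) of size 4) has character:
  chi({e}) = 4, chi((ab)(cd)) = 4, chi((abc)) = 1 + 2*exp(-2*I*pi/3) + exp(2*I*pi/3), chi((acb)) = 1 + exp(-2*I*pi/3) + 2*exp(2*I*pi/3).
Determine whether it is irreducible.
Not irreducible (reducible): <chi, chi> = 6 > 1.

Explanation: <chi, chi> = (1/|G|) sum_C |C| * |chi(C)|^2 = (1/12)[1*|4|^2 + 3*|4|^2 + 4*|1 + 2*exp(-2*I*pi/3) + exp(2*I*pi/3)|^2 + 4*|1 + exp(-2*I*pi/3) + 2*exp(2*I*pi/3)|^2]
  = (1/12)[(16) + (48) + (4) + (4)] = 72/12 = 6.
(Exp terms are combined using exp(i*s)*conj(exp(i*t)) = exp(i*(s-t)), and sums of them are collapsed using the identity that for every m > 1 the m distinct m-th roots of unity sum to 0, e.g. 1 + exp(2*I*pi/3) + exp(-2*I*pi/3) = 0.)
A character is irreducible iff <chi, chi> = 1, so this representation is reducible.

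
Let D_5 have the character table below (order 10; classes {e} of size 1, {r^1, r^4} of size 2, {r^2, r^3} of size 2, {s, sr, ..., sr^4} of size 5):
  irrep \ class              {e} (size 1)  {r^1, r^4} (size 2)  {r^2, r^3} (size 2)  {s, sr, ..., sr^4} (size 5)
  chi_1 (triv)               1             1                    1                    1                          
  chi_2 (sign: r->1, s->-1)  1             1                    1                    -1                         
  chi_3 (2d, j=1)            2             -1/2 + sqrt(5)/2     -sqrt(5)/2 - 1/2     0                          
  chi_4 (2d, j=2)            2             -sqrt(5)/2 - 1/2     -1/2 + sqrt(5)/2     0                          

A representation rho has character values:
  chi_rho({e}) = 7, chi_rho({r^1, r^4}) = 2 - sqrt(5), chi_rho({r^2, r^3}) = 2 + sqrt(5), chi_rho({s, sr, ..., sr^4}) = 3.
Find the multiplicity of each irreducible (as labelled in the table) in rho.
Multiplicities: chi_1: 3, chi_2: 0, chi_3: 0, chi_4: 2.

Argument: Use <chi_rho, chi> = (1/|G|) sum_C |C| * chi_rho(C) * conj(chi(C)) with |G| = 10 for each irreducible chi in the table:
  <chi_rho, chi_1> = (1/10)[1*(7)*conj(1) + 2*(2 - sqrt(5))*conj(1) + 2*(2 + sqrt(5))*conj(1) + 5*(3)*conj(1)]
      = (1/10)[(7) + (4 - 2*sqrt(5)) + (4 + 2*sqrt(5)) + (15)] = 30/10 = 3
  <chi_rho, chi_2> = (1/10)[1*(7)*conj(1) + 2*(2 - sqrt(5))*conj(1) + 2*(2 + sqrt(5))*conj(1) + 5*(3)*conj(-1)]
      = (1/10)[(7) + (4 - 2*sqrt(5)) + (4 + 2*sqrt(5)) + (-15)] = 0/10 = 0
  <chi_rho, chi_3> = (1/10)[1*(7)*conj(2) + 2*(2 - sqrt(5))*conj(-1/2 + sqrt(5)/2) + 2*(2 + sqrt(5))*conj(-sqrt(5)/2 - 1/2) + 5*(3)*conj(0)]
      = (1/10)[(14) + (-7 + 3*sqrt(5)) + (-7 - 3*sqrt(5)) + (0)] = 0/10 = 0
  <chi_rho, chi_4> = (1/10)[1*(7)*conj(2) + 2*(2 - sqrt(5))*conj(-sqrt(5)/2 - 1/2) + 2*(2 + sqrt(5))*conj(-1/2 + sqrt(5)/2) + 5*(3)*conj(0)]
      = (1/10)[(14) + (3 - sqrt(5)) + (sqrt(5) + 3) + (0)] = 20/10 = 2
Dimension check: dim(rho) = sum (mult * dim) = 3*1 + 0*1 + 0*2 + 2*2 = 7 = chi_rho(e) = 7.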